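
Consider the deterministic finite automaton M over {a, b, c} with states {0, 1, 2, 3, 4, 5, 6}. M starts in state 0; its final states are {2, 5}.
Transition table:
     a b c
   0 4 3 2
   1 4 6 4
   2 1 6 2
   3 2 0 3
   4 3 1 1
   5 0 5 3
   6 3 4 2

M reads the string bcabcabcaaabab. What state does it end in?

1

0 --b--> 3
3 --c--> 3
3 --a--> 2
2 --b--> 6
6 --c--> 2
2 --a--> 1
1 --b--> 6
6 --c--> 2
2 --a--> 1
1 --a--> 4
4 --a--> 3
3 --b--> 0
0 --a--> 4
4 --b--> 1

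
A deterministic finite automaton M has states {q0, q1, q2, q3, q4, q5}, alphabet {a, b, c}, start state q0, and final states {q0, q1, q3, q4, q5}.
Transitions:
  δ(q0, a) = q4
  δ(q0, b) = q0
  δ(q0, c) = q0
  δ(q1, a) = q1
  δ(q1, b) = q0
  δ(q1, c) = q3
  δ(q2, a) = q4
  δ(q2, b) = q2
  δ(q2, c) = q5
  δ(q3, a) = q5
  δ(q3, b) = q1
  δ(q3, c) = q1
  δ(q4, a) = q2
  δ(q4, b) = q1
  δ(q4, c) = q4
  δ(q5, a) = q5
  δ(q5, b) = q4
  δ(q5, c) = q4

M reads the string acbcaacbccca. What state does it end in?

q0 --a--> q4
q4 --c--> q4
q4 --b--> q1
q1 --c--> q3
q3 --a--> q5
q5 --a--> q5
q5 --c--> q4
q4 --b--> q1
q1 --c--> q3
q3 --c--> q1
q1 --c--> q3
q3 --a--> q5

q5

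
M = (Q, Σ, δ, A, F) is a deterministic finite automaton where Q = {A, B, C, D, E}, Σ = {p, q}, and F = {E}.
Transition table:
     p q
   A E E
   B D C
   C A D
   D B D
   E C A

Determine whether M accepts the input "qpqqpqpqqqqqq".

A --q--> E
E --p--> C
C --q--> D
D --q--> D
D --p--> B
B --q--> C
C --p--> A
A --q--> E
E --q--> A
A --q--> E
E --q--> A
A --q--> E
E --q--> A
End in state A, which is not an accepting state.

rejected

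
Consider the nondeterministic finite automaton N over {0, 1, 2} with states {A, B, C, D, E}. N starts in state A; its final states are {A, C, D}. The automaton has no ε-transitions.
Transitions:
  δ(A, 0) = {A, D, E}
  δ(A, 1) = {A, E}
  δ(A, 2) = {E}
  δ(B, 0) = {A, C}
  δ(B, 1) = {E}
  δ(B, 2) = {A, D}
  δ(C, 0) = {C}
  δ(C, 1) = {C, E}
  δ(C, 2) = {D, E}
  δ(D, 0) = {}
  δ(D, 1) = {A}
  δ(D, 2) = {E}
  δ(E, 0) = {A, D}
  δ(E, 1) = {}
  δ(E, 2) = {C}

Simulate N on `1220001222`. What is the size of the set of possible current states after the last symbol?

Start: {A}
read 1: {A, E}
read 2: {C, E}
read 2: {C, D, E}
read 0: {A, C, D}
read 0: {A, C, D, E}
read 0: {A, C, D, E}
read 1: {A, C, E}
read 2: {C, D, E}
read 2: {C, D, E}
read 2: {C, D, E}
Final reachable set {C, D, E} has 3 states.

3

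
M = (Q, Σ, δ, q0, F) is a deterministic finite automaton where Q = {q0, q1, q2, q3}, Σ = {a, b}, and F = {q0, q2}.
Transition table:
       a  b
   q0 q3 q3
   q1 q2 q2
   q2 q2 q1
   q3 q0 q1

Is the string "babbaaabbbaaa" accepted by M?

accepted

q0 --b--> q3
q3 --a--> q0
q0 --b--> q3
q3 --b--> q1
q1 --a--> q2
q2 --a--> q2
q2 --a--> q2
q2 --b--> q1
q1 --b--> q2
q2 --b--> q1
q1 --a--> q2
q2 --a--> q2
q2 --a--> q2
End in state q2, which is an accepting state.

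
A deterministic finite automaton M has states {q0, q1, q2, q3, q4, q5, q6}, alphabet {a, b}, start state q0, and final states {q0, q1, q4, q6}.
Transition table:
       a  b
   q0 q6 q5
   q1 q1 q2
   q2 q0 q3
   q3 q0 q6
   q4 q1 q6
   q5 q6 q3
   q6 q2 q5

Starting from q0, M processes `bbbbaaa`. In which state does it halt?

q0 --b--> q5
q5 --b--> q3
q3 --b--> q6
q6 --b--> q5
q5 --a--> q6
q6 --a--> q2
q2 --a--> q0

q0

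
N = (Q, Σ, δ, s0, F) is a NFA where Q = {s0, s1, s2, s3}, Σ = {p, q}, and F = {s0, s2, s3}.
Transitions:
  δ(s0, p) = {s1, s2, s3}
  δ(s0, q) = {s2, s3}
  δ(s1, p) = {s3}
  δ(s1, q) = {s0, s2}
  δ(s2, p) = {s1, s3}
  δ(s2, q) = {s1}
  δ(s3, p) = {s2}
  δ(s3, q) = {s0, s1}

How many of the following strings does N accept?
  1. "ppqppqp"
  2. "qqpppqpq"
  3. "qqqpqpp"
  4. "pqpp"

"ppqppqp": accepted
"qqpppqpq": accepted
"qqqpqpp": accepted
"pqpp": accepted

4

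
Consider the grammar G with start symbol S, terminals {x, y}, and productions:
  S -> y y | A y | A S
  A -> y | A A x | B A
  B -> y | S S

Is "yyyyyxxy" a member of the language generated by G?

S ⇒ Ay ⇒ BAy ⇒ yAy ⇒ yAAxy ⇒ yyAxy ⇒ yyBAxy ⇒ yyyAxy ⇒ yyyAAxxy ⇒ yyyyAxxy ⇒ yyyyyxxy

yes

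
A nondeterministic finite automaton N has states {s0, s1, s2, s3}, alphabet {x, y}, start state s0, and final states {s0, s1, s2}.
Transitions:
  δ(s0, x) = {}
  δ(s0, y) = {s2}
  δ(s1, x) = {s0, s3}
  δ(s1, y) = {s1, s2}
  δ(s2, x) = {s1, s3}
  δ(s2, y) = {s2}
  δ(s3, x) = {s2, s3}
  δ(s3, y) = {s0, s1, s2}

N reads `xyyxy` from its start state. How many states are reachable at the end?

Start: {s0}
read x: {}
The reachable set is empty and stays empty for the remaining 4 symbols.
Final reachable set {} has 0 states.

0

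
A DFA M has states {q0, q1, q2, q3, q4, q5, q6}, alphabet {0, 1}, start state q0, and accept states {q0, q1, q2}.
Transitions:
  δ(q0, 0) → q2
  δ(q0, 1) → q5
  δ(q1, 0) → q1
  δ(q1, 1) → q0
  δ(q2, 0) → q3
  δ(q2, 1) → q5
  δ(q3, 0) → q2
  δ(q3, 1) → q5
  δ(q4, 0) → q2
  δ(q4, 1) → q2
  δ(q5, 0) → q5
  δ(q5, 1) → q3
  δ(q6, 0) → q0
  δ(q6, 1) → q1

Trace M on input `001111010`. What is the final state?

q0 --0--> q2
q2 --0--> q3
q3 --1--> q5
q5 --1--> q3
q3 --1--> q5
q5 --1--> q3
q3 --0--> q2
q2 --1--> q5
q5 --0--> q5

q5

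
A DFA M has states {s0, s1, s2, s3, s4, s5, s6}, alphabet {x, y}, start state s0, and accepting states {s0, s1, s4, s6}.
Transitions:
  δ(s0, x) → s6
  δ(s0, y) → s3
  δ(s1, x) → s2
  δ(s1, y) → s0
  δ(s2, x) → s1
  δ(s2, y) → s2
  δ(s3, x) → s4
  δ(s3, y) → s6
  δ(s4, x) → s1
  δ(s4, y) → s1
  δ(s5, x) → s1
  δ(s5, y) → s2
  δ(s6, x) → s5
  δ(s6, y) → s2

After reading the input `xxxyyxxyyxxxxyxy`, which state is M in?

s2

s0 --x--> s6
s6 --x--> s5
s5 --x--> s1
s1 --y--> s0
s0 --y--> s3
s3 --x--> s4
s4 --x--> s1
s1 --y--> s0
s0 --y--> s3
s3 --x--> s4
s4 --x--> s1
s1 --x--> s2
s2 --x--> s1
s1 --y--> s0
s0 --x--> s6
s6 --y--> s2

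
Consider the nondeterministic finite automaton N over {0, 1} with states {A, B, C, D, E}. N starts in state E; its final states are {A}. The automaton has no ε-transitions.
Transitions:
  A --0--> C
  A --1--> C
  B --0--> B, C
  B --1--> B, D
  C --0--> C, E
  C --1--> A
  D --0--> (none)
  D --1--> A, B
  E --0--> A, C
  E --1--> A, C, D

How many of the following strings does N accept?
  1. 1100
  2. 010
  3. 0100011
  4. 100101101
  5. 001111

1100: accepted
010: rejected
0100011: accepted
100101101: accepted
001111: accepted

4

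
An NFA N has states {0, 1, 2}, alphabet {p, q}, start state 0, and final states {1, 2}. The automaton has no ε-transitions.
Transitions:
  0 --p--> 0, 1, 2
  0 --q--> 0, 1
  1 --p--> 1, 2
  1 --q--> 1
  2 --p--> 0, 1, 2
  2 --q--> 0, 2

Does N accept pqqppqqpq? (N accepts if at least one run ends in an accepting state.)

Start: {0}
read p: {0, 1, 2}
read q: {0, 1, 2}
read q: {0, 1, 2}
read p: {0, 1, 2}
read p: {0, 1, 2}
read q: {0, 1, 2}
read q: {0, 1, 2}
read p: {0, 1, 2}
read q: {0, 1, 2}
Reachable ∩ accepting = {1, 2} — nonempty.

accepted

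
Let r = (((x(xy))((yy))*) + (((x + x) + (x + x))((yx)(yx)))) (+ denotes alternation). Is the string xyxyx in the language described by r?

The right alternative (((x+x)+(x+x))((yx)(yx))) matches xyxyx.

yes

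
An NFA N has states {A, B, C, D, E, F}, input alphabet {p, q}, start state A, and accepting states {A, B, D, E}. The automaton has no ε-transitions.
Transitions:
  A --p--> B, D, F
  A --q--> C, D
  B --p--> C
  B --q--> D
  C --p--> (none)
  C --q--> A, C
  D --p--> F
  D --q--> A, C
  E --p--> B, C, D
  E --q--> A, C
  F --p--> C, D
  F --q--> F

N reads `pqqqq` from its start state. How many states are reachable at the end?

4

Start: {A}
read p: {B, D, F}
read q: {A, C, D, F}
read q: {A, C, D, F}
read q: {A, C, D, F}
read q: {A, C, D, F}
Final reachable set {A, C, D, F} has 4 states.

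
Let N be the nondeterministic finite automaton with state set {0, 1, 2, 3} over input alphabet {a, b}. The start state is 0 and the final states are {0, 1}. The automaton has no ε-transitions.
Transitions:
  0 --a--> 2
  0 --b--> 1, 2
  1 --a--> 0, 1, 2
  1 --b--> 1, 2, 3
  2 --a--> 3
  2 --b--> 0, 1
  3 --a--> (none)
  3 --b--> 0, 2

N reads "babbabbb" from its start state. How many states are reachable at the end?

4

Start: {0}
read b: {1, 2}
read a: {0, 1, 2, 3}
read b: {0, 1, 2, 3}
read b: {0, 1, 2, 3}
read a: {0, 1, 2, 3}
read b: {0, 1, 2, 3}
read b: {0, 1, 2, 3}
read b: {0, 1, 2, 3}
Final reachable set {0, 1, 2, 3} has 4 states.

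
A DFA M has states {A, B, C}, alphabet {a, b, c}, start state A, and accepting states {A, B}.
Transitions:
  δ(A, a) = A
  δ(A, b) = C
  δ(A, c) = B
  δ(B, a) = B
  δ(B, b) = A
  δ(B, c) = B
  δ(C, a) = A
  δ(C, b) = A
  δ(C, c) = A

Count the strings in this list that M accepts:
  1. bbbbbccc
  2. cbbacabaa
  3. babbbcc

3

bbbbbccc: accepted
cbbacabaa: accepted
babbbcc: accepted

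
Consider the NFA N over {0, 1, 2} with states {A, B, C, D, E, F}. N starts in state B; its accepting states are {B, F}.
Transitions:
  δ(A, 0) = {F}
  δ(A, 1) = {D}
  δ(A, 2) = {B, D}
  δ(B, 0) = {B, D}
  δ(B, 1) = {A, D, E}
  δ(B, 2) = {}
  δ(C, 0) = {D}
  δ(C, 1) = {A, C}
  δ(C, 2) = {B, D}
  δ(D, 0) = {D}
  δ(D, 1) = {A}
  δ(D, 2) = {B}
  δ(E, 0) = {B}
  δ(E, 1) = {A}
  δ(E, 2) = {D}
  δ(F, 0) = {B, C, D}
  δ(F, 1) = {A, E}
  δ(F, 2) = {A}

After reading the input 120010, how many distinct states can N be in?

Start: {B}
read 1: {A, D, E}
read 2: {B, D}
read 0: {B, D}
read 0: {B, D}
read 1: {A, D, E}
read 0: {B, D, F}
Final reachable set {B, D, F} has 3 states.

3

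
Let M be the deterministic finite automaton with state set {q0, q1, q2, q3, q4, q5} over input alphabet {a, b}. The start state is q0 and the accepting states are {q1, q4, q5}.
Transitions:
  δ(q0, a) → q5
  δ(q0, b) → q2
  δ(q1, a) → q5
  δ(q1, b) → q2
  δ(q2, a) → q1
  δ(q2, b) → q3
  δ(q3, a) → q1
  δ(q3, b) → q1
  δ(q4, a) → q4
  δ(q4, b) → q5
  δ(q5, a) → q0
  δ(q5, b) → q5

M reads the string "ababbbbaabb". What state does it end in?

q5

q0 --a--> q5
q5 --b--> q5
q5 --a--> q0
q0 --b--> q2
q2 --b--> q3
q3 --b--> q1
q1 --b--> q2
q2 --a--> q1
q1 --a--> q5
q5 --b--> q5
q5 --b--> q5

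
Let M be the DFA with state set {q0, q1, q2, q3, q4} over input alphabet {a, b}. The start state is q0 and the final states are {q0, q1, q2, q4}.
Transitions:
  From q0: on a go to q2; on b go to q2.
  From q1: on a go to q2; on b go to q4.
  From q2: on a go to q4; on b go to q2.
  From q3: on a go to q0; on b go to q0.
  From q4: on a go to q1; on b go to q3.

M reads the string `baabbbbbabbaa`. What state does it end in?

q4

q0 --b--> q2
q2 --a--> q4
q4 --a--> q1
q1 --b--> q4
q4 --b--> q3
q3 --b--> q0
q0 --b--> q2
q2 --b--> q2
q2 --a--> q4
q4 --b--> q3
q3 --b--> q0
q0 --a--> q2
q2 --a--> q4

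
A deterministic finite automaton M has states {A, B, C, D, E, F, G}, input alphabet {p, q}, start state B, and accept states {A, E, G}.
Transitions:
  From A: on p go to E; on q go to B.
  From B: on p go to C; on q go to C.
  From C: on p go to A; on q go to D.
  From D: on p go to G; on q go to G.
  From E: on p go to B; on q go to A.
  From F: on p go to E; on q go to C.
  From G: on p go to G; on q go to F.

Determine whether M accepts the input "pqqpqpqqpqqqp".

accepted

B --p--> C
C --q--> D
D --q--> G
G --p--> G
G --q--> F
F --p--> E
E --q--> A
A --q--> B
B --p--> C
C --q--> D
D --q--> G
G --q--> F
F --p--> E
End in state E, which is an accepting state.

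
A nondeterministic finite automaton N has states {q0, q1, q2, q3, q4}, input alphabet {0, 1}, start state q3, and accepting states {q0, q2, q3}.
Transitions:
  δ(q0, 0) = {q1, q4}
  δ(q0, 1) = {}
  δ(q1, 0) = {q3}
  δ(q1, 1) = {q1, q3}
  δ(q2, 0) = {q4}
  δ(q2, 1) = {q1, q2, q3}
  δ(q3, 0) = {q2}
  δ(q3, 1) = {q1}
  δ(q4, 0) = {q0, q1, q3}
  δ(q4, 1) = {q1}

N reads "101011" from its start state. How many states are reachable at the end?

2

Start: {q3}
read 1: {q1}
read 0: {q3}
read 1: {q1}
read 0: {q3}
read 1: {q1}
read 1: {q1, q3}
Final reachable set {q1, q3} has 2 states.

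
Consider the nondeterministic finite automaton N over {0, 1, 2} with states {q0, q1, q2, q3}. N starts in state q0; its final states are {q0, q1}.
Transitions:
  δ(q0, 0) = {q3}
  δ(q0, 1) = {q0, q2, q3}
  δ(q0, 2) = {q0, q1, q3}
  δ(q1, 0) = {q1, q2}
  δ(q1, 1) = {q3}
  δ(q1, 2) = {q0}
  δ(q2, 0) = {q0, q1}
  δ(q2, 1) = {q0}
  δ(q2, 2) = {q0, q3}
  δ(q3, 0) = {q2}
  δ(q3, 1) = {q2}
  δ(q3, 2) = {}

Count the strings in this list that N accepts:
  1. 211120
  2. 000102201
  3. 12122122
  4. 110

211120: accepted
000102201: accepted
12122122: accepted
110: accepted

4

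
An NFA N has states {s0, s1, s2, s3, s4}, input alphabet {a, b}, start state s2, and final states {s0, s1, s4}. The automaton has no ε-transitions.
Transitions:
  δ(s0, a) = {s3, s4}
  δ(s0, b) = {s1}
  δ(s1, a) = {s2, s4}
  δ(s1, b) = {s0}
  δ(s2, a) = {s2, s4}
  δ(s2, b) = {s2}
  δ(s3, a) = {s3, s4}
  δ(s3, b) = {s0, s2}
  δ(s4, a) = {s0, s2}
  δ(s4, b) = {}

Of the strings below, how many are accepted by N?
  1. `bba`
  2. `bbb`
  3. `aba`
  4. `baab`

3

`bba`: accepted
`bbb`: rejected
`aba`: accepted
`baab`: accepted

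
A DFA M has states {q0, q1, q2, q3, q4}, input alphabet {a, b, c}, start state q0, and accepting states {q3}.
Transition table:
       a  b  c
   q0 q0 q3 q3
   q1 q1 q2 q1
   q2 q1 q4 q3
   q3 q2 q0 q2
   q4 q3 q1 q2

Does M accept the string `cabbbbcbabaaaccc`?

accepted

q0 --c--> q3
q3 --a--> q2
q2 --b--> q4
q4 --b--> q1
q1 --b--> q2
q2 --b--> q4
q4 --c--> q2
q2 --b--> q4
q4 --a--> q3
q3 --b--> q0
q0 --a--> q0
q0 --a--> q0
q0 --a--> q0
q0 --c--> q3
q3 --c--> q2
q2 --c--> q3
End in state q3, which is an accepting state.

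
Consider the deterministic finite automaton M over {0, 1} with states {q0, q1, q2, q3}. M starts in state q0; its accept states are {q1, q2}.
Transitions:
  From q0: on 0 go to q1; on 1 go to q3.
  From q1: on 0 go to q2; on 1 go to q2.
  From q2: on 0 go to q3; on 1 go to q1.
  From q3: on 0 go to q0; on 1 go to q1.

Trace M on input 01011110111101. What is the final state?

q0 --0--> q1
q1 --1--> q2
q2 --0--> q3
q3 --1--> q1
q1 --1--> q2
q2 --1--> q1
q1 --1--> q2
q2 --0--> q3
q3 --1--> q1
q1 --1--> q2
q2 --1--> q1
q1 --1--> q2
q2 --0--> q3
q3 --1--> q1

q1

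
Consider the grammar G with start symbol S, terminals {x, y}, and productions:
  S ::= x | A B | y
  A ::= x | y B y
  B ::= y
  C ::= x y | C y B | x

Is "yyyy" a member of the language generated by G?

yes

S ⇒ AB ⇒ yByB ⇒ yyyB ⇒ yyyy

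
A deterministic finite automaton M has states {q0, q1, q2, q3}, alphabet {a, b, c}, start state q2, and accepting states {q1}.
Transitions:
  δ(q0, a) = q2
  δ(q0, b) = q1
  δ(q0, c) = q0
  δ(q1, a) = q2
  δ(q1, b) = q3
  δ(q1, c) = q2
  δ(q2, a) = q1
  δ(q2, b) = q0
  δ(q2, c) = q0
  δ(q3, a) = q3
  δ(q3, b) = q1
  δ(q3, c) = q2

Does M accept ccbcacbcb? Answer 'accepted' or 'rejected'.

accepted

q2 --c--> q0
q0 --c--> q0
q0 --b--> q1
q1 --c--> q2
q2 --a--> q1
q1 --c--> q2
q2 --b--> q0
q0 --c--> q0
q0 --b--> q1
End in state q1, which is an accepting state.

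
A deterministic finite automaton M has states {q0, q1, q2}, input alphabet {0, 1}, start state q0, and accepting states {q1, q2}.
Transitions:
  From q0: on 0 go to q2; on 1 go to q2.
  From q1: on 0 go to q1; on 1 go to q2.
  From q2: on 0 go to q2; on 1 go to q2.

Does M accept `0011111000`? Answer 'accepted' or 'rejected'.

q0 --0--> q2
q2 --0--> q2
q2 --1--> q2
q2 --1--> q2
q2 --1--> q2
q2 --1--> q2
q2 --1--> q2
q2 --0--> q2
q2 --0--> q2
q2 --0--> q2
End in state q2, which is an accepting state.

accepted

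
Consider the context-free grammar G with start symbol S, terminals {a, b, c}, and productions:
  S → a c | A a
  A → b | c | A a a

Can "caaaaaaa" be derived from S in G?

yes

S ⇒ Aa ⇒ Aaaa ⇒ Aaaaaa ⇒ Aaaaaaaa ⇒ caaaaaaa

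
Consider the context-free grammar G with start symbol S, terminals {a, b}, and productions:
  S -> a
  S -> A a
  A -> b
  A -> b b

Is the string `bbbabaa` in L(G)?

no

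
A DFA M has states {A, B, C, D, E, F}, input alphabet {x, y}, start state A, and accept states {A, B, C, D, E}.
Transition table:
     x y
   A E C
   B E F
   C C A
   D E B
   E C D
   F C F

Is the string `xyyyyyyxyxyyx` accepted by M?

accepted

A --x--> E
E --y--> D
D --y--> B
B --y--> F
F --y--> F
F --y--> F
F --y--> F
F --x--> C
C --y--> A
A --x--> E
E --y--> D
D --y--> B
B --x--> E
End in state E, which is an accepting state.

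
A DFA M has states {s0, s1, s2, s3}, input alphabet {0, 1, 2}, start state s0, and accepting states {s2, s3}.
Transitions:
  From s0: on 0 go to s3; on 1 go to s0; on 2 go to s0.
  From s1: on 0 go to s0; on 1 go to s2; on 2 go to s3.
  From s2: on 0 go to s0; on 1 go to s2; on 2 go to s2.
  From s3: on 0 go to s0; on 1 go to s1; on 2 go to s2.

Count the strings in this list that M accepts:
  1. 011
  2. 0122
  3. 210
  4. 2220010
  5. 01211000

4

011: accepted
0122: accepted
210: accepted
2220010: accepted
01211000: rejected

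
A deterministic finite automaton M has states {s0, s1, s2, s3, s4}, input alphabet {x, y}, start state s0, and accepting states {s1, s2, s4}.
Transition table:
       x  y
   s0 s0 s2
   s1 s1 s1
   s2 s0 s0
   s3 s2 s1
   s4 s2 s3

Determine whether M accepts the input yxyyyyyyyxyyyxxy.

s0 --y--> s2
s2 --x--> s0
s0 --y--> s2
s2 --y--> s0
s0 --y--> s2
s2 --y--> s0
s0 --y--> s2
s2 --y--> s0
s0 --y--> s2
s2 --x--> s0
s0 --y--> s2
s2 --y--> s0
s0 --y--> s2
s2 --x--> s0
s0 --x--> s0
s0 --y--> s2
End in state s2, which is an accepting state.

accepted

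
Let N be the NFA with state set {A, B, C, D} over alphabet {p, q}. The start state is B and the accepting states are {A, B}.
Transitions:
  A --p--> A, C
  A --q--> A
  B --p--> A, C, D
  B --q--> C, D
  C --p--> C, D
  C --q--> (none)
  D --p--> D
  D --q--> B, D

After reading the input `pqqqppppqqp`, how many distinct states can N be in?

3

Start: {B}
read p: {A, C, D}
read q: {A, B, D}
read q: {A, B, C, D}
read q: {A, B, C, D}
read p: {A, C, D}
read p: {A, C, D}
read p: {A, C, D}
read p: {A, C, D}
read q: {A, B, D}
read q: {A, B, C, D}
read p: {A, C, D}
Final reachable set {A, C, D} has 3 states.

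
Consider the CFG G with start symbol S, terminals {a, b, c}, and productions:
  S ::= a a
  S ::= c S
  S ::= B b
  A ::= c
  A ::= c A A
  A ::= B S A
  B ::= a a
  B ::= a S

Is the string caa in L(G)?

S ⇒ cS ⇒ caa

yes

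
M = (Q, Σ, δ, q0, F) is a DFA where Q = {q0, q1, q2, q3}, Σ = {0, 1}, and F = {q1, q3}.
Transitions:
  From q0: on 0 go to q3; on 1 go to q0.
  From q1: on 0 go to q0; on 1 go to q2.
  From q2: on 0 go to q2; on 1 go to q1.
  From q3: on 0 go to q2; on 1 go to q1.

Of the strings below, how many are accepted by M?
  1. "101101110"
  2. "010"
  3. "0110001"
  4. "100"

"101101110": rejected
"010": rejected
"0110001": accepted
"100": rejected

1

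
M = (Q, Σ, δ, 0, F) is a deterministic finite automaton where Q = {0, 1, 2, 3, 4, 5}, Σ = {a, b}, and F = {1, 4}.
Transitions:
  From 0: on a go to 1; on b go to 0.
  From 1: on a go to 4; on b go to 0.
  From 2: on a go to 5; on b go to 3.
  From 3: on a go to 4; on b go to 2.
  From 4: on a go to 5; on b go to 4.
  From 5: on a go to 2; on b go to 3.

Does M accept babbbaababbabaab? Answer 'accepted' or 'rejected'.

rejected

0 --b--> 0
0 --a--> 1
1 --b--> 0
0 --b--> 0
0 --b--> 0
0 --a--> 1
1 --a--> 4
4 --b--> 4
4 --a--> 5
5 --b--> 3
3 --b--> 2
2 --a--> 5
5 --b--> 3
3 --a--> 4
4 --a--> 5
5 --b--> 3
End in state 3, which is not an accepting state.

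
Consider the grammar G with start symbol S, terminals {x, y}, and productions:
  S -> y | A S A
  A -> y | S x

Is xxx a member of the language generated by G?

no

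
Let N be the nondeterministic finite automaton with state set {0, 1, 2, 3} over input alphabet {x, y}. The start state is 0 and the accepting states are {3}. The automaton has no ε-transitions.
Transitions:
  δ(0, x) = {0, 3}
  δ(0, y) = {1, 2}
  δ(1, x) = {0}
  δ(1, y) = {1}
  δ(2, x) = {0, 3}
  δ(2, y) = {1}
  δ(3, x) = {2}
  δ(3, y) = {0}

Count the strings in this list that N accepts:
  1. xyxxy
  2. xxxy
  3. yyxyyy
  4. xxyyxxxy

xyxxy: rejected
xxxy: rejected
yyxyyy: rejected
xxyyxxxy: rejected

0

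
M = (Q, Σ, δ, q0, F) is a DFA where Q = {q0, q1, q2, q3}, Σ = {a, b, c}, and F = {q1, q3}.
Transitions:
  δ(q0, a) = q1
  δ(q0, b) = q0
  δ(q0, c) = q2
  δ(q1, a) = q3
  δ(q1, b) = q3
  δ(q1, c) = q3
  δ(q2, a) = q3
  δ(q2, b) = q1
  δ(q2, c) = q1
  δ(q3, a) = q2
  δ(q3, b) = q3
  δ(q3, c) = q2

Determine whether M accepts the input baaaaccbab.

accepted

q0 --b--> q0
q0 --a--> q1
q1 --a--> q3
q3 --a--> q2
q2 --a--> q3
q3 --c--> q2
q2 --c--> q1
q1 --b--> q3
q3 --a--> q2
q2 --b--> q1
End in state q1, which is an accepting state.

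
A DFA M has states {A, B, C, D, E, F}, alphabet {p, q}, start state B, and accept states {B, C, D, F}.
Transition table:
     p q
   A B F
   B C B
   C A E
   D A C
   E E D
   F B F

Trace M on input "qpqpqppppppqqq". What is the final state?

C

B --q--> B
B --p--> C
C --q--> E
E --p--> E
E --q--> D
D --p--> A
A --p--> B
B --p--> C
C --p--> A
A --p--> B
B --p--> C
C --q--> E
E --q--> D
D --q--> C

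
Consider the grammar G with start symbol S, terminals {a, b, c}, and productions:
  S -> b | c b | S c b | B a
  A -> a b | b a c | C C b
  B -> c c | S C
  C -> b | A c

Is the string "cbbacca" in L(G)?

S ⇒ Ba ⇒ SCa ⇒ cbCa ⇒ cbAca ⇒ cbbacca

yes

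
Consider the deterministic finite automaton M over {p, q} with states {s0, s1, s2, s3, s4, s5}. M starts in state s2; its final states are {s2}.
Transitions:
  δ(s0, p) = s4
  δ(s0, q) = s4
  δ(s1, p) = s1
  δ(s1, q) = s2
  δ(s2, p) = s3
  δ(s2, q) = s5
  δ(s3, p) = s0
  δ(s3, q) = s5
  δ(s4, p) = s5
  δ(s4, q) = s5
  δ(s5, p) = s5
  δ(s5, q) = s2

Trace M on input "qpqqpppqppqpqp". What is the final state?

s3

s2 --q--> s5
s5 --p--> s5
s5 --q--> s2
s2 --q--> s5
s5 --p--> s5
s5 --p--> s5
s5 --p--> s5
s5 --q--> s2
s2 --p--> s3
s3 --p--> s0
s0 --q--> s4
s4 --p--> s5
s5 --q--> s2
s2 --p--> s3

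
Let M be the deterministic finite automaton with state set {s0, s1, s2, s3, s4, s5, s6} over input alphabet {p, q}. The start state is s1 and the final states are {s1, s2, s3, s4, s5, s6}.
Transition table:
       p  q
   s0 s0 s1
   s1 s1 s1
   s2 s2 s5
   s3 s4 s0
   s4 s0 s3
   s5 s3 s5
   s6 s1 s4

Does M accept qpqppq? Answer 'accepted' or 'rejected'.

s1 --q--> s1
s1 --p--> s1
s1 --q--> s1
s1 --p--> s1
s1 --p--> s1
s1 --q--> s1
End in state s1, which is an accepting state.

accepted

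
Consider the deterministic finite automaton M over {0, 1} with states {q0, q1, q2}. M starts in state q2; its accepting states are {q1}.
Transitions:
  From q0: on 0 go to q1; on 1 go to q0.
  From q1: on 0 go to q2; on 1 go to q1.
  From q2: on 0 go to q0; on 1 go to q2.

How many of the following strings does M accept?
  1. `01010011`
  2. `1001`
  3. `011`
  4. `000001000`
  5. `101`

2

`01010011`: rejected
`1001`: accepted
`011`: rejected
`000001000`: accepted
`101`: rejected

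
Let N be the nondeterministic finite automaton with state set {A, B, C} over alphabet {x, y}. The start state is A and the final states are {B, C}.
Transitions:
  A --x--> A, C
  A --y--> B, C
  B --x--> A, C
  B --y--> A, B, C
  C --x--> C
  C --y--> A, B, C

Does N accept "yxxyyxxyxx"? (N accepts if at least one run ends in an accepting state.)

accepted

Start: {A}
read y: {B, C}
read x: {A, C}
read x: {A, C}
read y: {A, B, C}
read y: {A, B, C}
read x: {A, C}
read x: {A, C}
read y: {A, B, C}
read x: {A, C}
read x: {A, C}
Reachable ∩ accepting = {C} — nonempty.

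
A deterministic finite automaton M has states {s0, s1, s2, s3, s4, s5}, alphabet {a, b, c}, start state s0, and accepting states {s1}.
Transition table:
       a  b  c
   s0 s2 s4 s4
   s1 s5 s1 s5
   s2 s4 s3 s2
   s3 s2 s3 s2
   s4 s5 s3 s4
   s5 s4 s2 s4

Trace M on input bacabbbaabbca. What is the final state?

s0 --b--> s4
s4 --a--> s5
s5 --c--> s4
s4 --a--> s5
s5 --b--> s2
s2 --b--> s3
s3 --b--> s3
s3 --a--> s2
s2 --a--> s4
s4 --b--> s3
s3 --b--> s3
s3 --c--> s2
s2 --a--> s4

s4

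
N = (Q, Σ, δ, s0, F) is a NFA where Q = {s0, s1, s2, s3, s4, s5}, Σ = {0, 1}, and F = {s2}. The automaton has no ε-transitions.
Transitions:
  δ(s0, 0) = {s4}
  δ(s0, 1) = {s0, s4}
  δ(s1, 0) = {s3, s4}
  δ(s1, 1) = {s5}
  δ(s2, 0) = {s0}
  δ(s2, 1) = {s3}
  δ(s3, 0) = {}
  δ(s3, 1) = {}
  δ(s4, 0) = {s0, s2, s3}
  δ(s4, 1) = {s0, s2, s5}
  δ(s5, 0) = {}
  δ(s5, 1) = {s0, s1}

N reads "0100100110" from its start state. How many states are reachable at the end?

4

Start: {s0}
read 0: {s4}
read 1: {s0, s2, s5}
read 0: {s0, s4}
read 0: {s0, s2, s3, s4}
read 1: {s0, s2, s3, s4, s5}
read 0: {s0, s2, s3, s4}
read 0: {s0, s2, s3, s4}
read 1: {s0, s2, s3, s4, s5}
read 1: {s0, s1, s2, s3, s4, s5}
read 0: {s0, s2, s3, s4}
Final reachable set {s0, s2, s3, s4} has 4 states.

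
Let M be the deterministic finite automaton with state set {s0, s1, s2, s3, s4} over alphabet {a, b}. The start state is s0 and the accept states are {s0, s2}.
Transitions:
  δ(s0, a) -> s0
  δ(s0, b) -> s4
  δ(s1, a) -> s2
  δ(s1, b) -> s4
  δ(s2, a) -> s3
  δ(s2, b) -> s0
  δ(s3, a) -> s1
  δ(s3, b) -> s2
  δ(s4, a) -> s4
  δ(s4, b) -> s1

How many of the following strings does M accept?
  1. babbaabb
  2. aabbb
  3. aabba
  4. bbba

babbaabb: rejected
aabbb: rejected
aabba: accepted
bbba: rejected

1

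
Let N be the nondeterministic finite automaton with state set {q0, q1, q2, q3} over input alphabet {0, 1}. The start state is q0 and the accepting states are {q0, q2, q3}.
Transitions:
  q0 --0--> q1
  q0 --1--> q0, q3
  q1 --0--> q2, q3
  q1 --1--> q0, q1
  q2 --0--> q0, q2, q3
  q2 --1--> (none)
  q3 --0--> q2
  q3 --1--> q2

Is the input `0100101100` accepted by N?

Start: {q0}
read 0: {q1}
read 1: {q0, q1}
read 0: {q1, q2, q3}
read 0: {q0, q2, q3}
read 1: {q0, q2, q3}
read 0: {q0, q1, q2, q3}
read 1: {q0, q1, q2, q3}
read 1: {q0, q1, q2, q3}
read 0: {q0, q1, q2, q3}
read 0: {q0, q1, q2, q3}
Reachable ∩ accepting = {q0, q2, q3} — nonempty.

accepted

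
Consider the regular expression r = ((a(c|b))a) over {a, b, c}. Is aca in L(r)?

yes

Split as ac·a: (a(c|b)) matches ac and a matches a.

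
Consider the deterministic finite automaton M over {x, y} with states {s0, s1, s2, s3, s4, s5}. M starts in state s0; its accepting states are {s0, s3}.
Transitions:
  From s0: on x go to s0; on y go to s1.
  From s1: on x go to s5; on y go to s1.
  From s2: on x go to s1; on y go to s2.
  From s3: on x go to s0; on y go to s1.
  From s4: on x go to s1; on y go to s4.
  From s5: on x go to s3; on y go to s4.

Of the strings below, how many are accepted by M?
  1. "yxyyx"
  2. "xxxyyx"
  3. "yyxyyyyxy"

"yxyyx": rejected
"xxxyyx": rejected
"yyxyyyyxy": rejected

0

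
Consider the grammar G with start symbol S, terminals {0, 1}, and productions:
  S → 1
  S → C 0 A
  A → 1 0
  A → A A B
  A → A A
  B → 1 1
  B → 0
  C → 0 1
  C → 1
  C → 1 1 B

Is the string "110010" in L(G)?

S ⇒ C0A ⇒ 11B0A ⇒ 1100A ⇒ 110010

yes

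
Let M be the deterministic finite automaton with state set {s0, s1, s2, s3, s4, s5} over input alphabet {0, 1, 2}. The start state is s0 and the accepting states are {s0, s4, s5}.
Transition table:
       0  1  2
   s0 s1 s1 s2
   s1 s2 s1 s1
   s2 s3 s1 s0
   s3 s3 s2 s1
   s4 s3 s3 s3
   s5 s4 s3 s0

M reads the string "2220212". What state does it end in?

s1

s0 --2--> s2
s2 --2--> s0
s0 --2--> s2
s2 --0--> s3
s3 --2--> s1
s1 --1--> s1
s1 --2--> s1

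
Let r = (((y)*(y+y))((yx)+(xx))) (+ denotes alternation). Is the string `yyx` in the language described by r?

yes

Split as y·yx: ((y)*(y+y)) matches y and ((yx)+(xx)) matches yx.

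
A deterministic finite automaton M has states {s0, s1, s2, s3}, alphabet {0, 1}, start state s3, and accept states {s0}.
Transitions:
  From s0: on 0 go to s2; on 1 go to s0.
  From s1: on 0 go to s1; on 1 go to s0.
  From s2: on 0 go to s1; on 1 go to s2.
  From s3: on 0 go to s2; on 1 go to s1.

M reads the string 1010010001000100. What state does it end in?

s1

s3 --1--> s1
s1 --0--> s1
s1 --1--> s0
s0 --0--> s2
s2 --0--> s1
s1 --1--> s0
s0 --0--> s2
s2 --0--> s1
s1 --0--> s1
s1 --1--> s0
s0 --0--> s2
s2 --0--> s1
s1 --0--> s1
s1 --1--> s0
s0 --0--> s2
s2 --0--> s1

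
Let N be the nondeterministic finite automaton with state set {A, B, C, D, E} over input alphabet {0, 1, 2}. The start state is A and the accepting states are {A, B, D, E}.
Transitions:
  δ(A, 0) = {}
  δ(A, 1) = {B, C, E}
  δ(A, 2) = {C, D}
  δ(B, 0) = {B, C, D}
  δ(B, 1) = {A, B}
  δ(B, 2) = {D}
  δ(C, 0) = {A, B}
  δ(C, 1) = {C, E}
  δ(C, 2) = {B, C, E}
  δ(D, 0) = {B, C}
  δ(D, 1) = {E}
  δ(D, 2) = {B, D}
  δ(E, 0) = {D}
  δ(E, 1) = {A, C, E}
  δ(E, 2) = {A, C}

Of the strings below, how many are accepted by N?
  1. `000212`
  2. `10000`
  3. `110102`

`000212`: rejected
`10000`: accepted
`110102`: accepted

2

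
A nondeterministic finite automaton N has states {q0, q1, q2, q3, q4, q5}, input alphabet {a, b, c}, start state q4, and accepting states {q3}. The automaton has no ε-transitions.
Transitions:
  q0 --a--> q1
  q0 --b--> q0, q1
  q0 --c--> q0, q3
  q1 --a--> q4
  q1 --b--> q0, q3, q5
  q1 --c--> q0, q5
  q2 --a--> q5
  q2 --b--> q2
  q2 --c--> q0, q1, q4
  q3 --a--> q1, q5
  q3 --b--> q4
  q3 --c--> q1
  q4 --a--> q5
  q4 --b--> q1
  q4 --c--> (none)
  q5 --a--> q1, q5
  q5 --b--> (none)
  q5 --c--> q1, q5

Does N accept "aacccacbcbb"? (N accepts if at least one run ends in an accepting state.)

Start: {q4}
read a: {q5}
read a: {q1, q5}
read c: {q0, q1, q5}
read c: {q0, q1, q3, q5}
read c: {q0, q1, q3, q5}
read a: {q1, q4, q5}
read c: {q0, q1, q5}
read b: {q0, q1, q3, q5}
read c: {q0, q1, q3, q5}
read b: {q0, q1, q3, q4, q5}
read b: {q0, q1, q3, q4, q5}
Reachable ∩ accepting = {q3} — nonempty.

accepted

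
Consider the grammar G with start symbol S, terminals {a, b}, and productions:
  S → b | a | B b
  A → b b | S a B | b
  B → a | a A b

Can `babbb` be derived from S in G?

no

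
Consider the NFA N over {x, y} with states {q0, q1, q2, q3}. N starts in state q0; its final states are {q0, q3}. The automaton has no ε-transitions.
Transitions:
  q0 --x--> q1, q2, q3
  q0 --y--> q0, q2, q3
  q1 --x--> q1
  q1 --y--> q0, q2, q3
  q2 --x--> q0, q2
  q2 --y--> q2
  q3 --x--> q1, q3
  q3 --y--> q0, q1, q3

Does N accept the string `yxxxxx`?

accepted

Start: {q0}
read y: {q0, q2, q3}
read x: {q0, q1, q2, q3}
read x: {q0, q1, q2, q3}
read x: {q0, q1, q2, q3}
read x: {q0, q1, q2, q3}
read x: {q0, q1, q2, q3}
Reachable ∩ accepting = {q0, q3} — nonempty.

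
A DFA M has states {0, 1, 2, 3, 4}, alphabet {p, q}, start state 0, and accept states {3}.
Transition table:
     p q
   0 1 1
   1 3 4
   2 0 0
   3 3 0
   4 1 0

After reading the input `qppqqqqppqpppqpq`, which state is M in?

0 --q--> 1
1 --p--> 3
3 --p--> 3
3 --q--> 0
0 --q--> 1
1 --q--> 4
4 --q--> 0
0 --p--> 1
1 --p--> 3
3 --q--> 0
0 --p--> 1
1 --p--> 3
3 --p--> 3
3 --q--> 0
0 --p--> 1
1 --q--> 4

4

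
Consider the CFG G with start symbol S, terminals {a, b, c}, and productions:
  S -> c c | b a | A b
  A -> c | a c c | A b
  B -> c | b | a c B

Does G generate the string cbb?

S ⇒ Ab ⇒ Abb ⇒ cbb

yes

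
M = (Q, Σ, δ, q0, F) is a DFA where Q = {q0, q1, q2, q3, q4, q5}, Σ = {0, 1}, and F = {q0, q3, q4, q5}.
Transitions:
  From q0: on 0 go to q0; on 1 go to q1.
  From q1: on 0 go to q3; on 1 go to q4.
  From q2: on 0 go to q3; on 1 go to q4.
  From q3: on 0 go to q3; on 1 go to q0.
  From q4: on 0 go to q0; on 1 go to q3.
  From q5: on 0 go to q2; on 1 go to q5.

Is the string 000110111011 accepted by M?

rejected

q0 --0--> q0
q0 --0--> q0
q0 --0--> q0
q0 --1--> q1
q1 --1--> q4
q4 --0--> q0
q0 --1--> q1
q1 --1--> q4
q4 --1--> q3
q3 --0--> q3
q3 --1--> q0
q0 --1--> q1
End in state q1, which is not an accepting state.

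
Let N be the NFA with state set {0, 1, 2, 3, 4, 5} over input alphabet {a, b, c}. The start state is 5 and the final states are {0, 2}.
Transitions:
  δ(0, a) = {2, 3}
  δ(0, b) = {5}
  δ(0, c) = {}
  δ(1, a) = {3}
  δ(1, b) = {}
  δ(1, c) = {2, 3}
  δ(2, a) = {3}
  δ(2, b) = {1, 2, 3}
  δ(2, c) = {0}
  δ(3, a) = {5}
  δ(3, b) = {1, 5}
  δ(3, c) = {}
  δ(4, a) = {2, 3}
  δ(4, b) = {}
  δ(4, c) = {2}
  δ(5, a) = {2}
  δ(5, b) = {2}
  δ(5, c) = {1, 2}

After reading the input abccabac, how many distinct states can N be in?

3

Start: {5}
read a: {2}
read b: {1, 2, 3}
read c: {0, 2, 3}
read c: {0}
read a: {2, 3}
read b: {1, 2, 3, 5}
read a: {2, 3, 5}
read c: {0, 1, 2}
Final reachable set {0, 1, 2} has 3 states.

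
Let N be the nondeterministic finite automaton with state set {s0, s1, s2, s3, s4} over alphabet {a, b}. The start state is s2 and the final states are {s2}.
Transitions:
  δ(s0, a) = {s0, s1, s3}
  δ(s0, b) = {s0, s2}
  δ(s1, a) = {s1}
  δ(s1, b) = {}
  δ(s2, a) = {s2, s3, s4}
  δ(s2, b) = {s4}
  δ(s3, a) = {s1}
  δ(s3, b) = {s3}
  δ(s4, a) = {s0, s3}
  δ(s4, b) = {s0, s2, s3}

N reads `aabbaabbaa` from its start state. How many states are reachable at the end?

5

Start: {s2}
read a: {s2, s3, s4}
read a: {s0, s1, s2, s3, s4}
read b: {s0, s2, s3, s4}
read b: {s0, s2, s3, s4}
read a: {s0, s1, s2, s3, s4}
read a: {s0, s1, s2, s3, s4}
read b: {s0, s2, s3, s4}
read b: {s0, s2, s3, s4}
read a: {s0, s1, s2, s3, s4}
read a: {s0, s1, s2, s3, s4}
Final reachable set {s0, s1, s2, s3, s4} has 5 states.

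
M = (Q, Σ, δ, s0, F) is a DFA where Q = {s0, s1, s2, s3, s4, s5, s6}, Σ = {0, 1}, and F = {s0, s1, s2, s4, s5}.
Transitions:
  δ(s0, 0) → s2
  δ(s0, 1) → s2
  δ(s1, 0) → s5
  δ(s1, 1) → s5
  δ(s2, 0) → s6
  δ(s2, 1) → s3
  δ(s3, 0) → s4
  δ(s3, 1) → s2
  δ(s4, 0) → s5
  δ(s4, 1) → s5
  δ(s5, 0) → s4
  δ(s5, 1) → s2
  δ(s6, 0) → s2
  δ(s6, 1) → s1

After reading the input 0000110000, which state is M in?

s5

s0 --0--> s2
s2 --0--> s6
s6 --0--> s2
s2 --0--> s6
s6 --1--> s1
s1 --1--> s5
s5 --0--> s4
s4 --0--> s5
s5 --0--> s4
s4 --0--> s5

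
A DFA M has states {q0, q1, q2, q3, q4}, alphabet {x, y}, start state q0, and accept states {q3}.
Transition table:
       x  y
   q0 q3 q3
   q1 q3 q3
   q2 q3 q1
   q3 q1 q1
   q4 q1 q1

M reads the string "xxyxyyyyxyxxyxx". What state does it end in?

q3

q0 --x--> q3
q3 --x--> q1
q1 --y--> q3
q3 --x--> q1
q1 --y--> q3
q3 --y--> q1
q1 --y--> q3
q3 --y--> q1
q1 --x--> q3
q3 --y--> q1
q1 --x--> q3
q3 --x--> q1
q1 --y--> q3
q3 --x--> q1
q1 --x--> q3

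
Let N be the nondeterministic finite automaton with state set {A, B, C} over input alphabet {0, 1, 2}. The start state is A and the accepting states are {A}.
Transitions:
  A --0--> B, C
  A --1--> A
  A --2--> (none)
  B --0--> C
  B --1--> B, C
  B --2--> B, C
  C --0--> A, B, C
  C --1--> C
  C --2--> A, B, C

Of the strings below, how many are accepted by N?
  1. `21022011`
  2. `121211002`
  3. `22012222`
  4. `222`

`21022011`: rejected
`121211002`: rejected
`22012222`: rejected
`222`: rejected

0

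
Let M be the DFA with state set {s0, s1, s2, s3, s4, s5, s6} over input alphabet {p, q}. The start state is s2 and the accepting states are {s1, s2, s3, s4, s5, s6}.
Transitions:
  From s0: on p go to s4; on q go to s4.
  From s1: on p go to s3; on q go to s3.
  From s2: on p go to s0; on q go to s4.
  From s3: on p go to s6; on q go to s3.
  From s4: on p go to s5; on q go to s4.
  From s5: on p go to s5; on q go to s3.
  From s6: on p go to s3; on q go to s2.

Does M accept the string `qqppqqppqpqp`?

s2 --q--> s4
s4 --q--> s4
s4 --p--> s5
s5 --p--> s5
s5 --q--> s3
s3 --q--> s3
s3 --p--> s6
s6 --p--> s3
s3 --q--> s3
s3 --p--> s6
s6 --q--> s2
s2 --p--> s0
End in state s0, which is not an accepting state.

rejected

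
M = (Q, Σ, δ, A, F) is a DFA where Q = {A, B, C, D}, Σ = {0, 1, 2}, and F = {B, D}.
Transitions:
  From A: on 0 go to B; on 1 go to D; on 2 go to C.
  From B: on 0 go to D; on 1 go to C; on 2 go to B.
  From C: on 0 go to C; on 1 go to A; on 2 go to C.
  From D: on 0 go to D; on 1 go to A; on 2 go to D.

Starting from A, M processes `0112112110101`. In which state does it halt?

C

A --0--> B
B --1--> C
C --1--> A
A --2--> C
C --1--> A
A --1--> D
D --2--> D
D --1--> A
A --1--> D
D --0--> D
D --1--> A
A --0--> B
B --1--> C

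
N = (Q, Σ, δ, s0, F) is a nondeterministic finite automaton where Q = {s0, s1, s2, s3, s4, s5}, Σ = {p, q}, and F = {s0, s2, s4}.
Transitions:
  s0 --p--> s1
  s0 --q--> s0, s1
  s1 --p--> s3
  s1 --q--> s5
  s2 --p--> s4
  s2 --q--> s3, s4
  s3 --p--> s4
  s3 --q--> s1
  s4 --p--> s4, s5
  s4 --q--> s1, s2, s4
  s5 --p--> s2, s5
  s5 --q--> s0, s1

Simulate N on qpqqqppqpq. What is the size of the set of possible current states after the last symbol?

5

Start: {s0}
read q: {s0, s1}
read p: {s1, s3}
read q: {s1, s5}
read q: {s0, s1, s5}
read q: {s0, s1, s5}
read p: {s1, s2, s3, s5}
read p: {s2, s3, s4, s5}
read q: {s0, s1, s2, s3, s4}
read p: {s1, s3, s4, s5}
read q: {s0, s1, s2, s4, s5}
Final reachable set {s0, s1, s2, s4, s5} has 5 states.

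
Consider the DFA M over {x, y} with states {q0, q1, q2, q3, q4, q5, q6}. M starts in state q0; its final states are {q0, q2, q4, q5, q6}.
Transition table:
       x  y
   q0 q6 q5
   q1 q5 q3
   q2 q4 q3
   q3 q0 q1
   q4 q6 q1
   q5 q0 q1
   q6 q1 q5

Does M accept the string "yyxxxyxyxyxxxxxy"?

q0 --y--> q5
q5 --y--> q1
q1 --x--> q5
q5 --x--> q0
q0 --x--> q6
q6 --y--> q5
q5 --x--> q0
q0 --y--> q5
q5 --x--> q0
q0 --y--> q5
q5 --x--> q0
q0 --x--> q6
q6 --x--> q1
q1 --x--> q5
q5 --x--> q0
q0 --y--> q5
End in state q5, which is an accepting state.

accepted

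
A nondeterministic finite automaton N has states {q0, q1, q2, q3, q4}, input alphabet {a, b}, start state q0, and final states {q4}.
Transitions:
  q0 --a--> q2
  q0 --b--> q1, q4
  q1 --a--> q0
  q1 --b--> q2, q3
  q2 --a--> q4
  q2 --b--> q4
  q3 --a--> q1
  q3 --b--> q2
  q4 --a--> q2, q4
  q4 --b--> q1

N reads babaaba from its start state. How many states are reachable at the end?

Start: {q0}
read b: {q1, q4}
read a: {q0, q2, q4}
read b: {q1, q4}
read a: {q0, q2, q4}
read a: {q2, q4}
read b: {q1, q4}
read a: {q0, q2, q4}
Final reachable set {q0, q2, q4} has 3 states.

3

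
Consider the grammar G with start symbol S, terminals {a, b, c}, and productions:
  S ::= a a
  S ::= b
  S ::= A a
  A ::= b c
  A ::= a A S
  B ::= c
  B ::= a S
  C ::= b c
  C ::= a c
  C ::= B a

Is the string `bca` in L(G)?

S ⇒ Aa ⇒ bca

yes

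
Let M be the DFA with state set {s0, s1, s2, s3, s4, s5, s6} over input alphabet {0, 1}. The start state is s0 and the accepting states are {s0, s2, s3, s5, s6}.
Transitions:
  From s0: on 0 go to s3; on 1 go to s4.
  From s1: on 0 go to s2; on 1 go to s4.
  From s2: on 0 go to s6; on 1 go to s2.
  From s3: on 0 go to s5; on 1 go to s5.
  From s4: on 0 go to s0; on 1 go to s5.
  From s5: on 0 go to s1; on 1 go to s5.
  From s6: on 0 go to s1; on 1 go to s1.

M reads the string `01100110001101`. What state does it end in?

s1

s0 --0--> s3
s3 --1--> s5
s5 --1--> s5
s5 --0--> s1
s1 --0--> s2
s2 --1--> s2
s2 --1--> s2
s2 --0--> s6
s6 --0--> s1
s1 --0--> s2
s2 --1--> s2
s2 --1--> s2
s2 --0--> s6
s6 --1--> s1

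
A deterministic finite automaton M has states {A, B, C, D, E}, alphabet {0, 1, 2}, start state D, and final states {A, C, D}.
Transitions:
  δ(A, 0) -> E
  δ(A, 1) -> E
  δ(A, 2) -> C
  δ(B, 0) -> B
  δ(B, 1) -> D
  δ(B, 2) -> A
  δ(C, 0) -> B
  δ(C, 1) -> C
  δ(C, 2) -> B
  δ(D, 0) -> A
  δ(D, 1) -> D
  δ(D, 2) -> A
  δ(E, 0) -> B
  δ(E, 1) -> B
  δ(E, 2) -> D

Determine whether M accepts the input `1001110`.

accepted

D --1--> D
D --0--> A
A --0--> E
E --1--> B
B --1--> D
D --1--> D
D --0--> A
End in state A, which is an accepting state.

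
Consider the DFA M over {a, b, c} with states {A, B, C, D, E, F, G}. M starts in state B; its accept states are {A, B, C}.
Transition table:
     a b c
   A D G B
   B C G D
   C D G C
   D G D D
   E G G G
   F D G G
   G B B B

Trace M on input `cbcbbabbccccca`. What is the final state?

G

B --c--> D
D --b--> D
D --c--> D
D --b--> D
D --b--> D
D --a--> G
G --b--> B
B --b--> G
G --c--> B
B --c--> D
D --c--> D
D --c--> D
D --c--> D
D --a--> G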